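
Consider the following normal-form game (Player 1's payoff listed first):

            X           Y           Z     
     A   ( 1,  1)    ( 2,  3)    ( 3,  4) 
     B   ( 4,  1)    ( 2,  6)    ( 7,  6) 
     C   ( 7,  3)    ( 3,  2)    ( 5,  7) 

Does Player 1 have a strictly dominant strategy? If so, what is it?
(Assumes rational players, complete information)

No strictly dominant strategy exists for Player 1

Work:
A strategy strictly dominates another if it gives a strictly higher payoff against every opponent action. Compare each pair of P1's strategies column-by-column:
  A vs B: [1 vs 4, 2 vs 2, 3 vs 7] → A does not strictly dominate B (column X: 1 ≤ 4)
  A vs C: [1 vs 7, 2 vs 3, 3 vs 5] → A does not strictly dominate C (column X: 1 ≤ 7)
  B vs A: [4 vs 1, 2 vs 2, 7 vs 3] → B does not strictly dominate A (column Y: 2 ≤ 2)
  B vs C: [4 vs 7, 2 vs 3, 7 vs 5] → B does not strictly dominate C (column X: 4 ≤ 7)
  C vs A: [7 vs 1, 3 vs 2, 5 vs 3] → C strictly dominates A
  C vs B: [7 vs 4, 3 vs 2, 5 vs 7] → C does not strictly dominate B (column Z: 5 ≤ 7)
No single strategy strictly dominates all others → no strictly dominant strategy.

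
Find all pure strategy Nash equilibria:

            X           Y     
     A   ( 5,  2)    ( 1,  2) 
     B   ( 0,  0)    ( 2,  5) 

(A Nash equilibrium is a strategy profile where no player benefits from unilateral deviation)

Nash equilibrium: (A, X), (B, Y)

Work:
Best responses:
  P1 vs X: payoffs [5, 0] → best response A (payoff 5)
  P1 vs Y: payoffs [1, 2] → best response B (payoff 2)
  P2 vs A: payoffs [2, 2] → best response X/Y (payoff 2)
  P2 vs B: payoffs [0, 5] → best response Y (payoff 5)
Mutual best responses: (A,X), (B,Y) → Nash equilibria.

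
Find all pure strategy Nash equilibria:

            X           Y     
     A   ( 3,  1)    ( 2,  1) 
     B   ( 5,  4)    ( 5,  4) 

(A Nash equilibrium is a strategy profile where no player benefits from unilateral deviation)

Nash equilibrium: (B, X), (B, Y)

Work:
Best responses:
  P1 vs X: payoffs [3, 5] → best response B (payoff 5)
  P1 vs Y: payoffs [2, 5] → best response B (payoff 5)
  P2 vs A: payoffs [1, 1] → best response X/Y (payoff 1)
  P2 vs B: payoffs [4, 4] → best response X/Y (payoff 4)
Mutual best responses: (B,X), (B,Y) → Nash equilibria.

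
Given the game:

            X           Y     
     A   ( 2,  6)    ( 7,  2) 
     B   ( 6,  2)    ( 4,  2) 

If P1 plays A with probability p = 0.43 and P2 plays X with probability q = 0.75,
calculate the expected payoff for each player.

E[P1] = 4.5325, E[P2] = 3.29

Work:
E[P1] = p·q·π₁(A,X) + p·(1-q)·π₁(A,Y) + (1-p)·q·π₁(B,X) + (1-p)·(1-q)·π₁(B,Y)
= 0.43·0.75·2 + 0.43·0.25·7 + 0.57·0.75·6 + 0.57·0.25·4
= 4.5325

E[P2] = 3.29 (similar calculation)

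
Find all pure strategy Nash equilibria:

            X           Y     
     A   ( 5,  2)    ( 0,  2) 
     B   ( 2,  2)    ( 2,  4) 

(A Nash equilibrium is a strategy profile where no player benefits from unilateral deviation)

Nash equilibrium: (A, X), (B, Y)

Work:
Best responses:
  P1 vs X: payoffs [5, 2] → best response A (payoff 5)
  P1 vs Y: payoffs [0, 2] → best response B (payoff 2)
  P2 vs A: payoffs [2, 2] → best response X/Y (payoff 2)
  P2 vs B: payoffs [2, 4] → best response Y (payoff 4)
Mutual best responses: (A,X), (B,Y) → Nash equilibria.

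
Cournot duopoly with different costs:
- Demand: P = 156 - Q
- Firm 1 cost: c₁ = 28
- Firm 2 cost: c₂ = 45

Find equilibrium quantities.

q₁* = 48.33, q₂* = 31.33

Work:
Reaction: q₁ = (156 - 28 - q₂)/2
Reaction: q₂ = (156 - 45 - q₁)/2
Solve simultaneously:
q₁* = (156 - 2×28 + 45)/3 = 48.33
q₂* = (156 - 2×45 + 28)/3 = 31.33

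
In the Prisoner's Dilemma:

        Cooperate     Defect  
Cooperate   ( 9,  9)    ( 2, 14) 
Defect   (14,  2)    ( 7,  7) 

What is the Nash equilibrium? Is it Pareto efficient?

(Defect, Defect) is NE; not Pareto efficient

Work:
Defect dominates Cooperate for both players:
If P2 cooperates: Defect (14) > Cooperate (9)
If P2 defects: Defect (7) > Cooperate (2)
NE: (Defect, Defect) with payoff (7, 7)
But (Cooperate, Cooperate) = (9, 9) Pareto dominates (7, 7)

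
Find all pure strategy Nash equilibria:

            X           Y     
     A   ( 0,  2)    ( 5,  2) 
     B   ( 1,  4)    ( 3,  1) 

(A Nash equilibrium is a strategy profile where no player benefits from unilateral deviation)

Nash equilibrium: (A, Y), (B, X)

Work:
Best responses:
  P1 vs X: payoffs [0, 1] → best response B (payoff 1)
  P1 vs Y: payoffs [5, 3] → best response A (payoff 5)
  P2 vs A: payoffs [2, 2] → best response X/Y (payoff 2)
  P2 vs B: payoffs [4, 1] → best response X (payoff 4)
Mutual best responses: (A,Y), (B,X) → Nash equilibria.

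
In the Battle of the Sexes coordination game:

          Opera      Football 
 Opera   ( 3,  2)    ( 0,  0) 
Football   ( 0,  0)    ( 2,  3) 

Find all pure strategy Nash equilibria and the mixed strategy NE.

Pure NE: (Opera, Opera) and (Football, Football); Mixed NE: p = 0.6, q = 0.4

Work:
Check pure NE:
(Opera, Opera): (3, 2) - no unilateral deviation beneficial
(Football, Football): (2, 3) - no unilateral deviation beneficial
Mixed NE: P1 plays Opera with p = 0.6, P2 plays Opera with q = 0.4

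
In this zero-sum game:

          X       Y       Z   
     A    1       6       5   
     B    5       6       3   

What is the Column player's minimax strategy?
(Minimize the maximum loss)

Column should play X or Z (all achieve the minimum), value = 5

Work:
Column player minimizes Row's maximum payoff:
Column X: max payoff to Row = 5
Column Y: max payoff to Row = 6
Column Z: max payoff to Row = 5
Minimum is 5, achieved by columns X, Z (tied).
Each of X or Z is a minimax strategy.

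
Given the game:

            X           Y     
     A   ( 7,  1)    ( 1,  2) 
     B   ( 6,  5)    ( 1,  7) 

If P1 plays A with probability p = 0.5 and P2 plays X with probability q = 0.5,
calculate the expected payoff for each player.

E[P1] = 3.75, E[P2] = 3.75

Work:
E[P1] = p·q·π₁(A,X) + p·(1-q)·π₁(A,Y) + (1-p)·q·π₁(B,X) + (1-p)·(1-q)·π₁(B,Y)
= 0.5·0.5·7 + 0.5·0.5·1 + 0.5·0.5·6 + 0.5·0.5·1
= 3.75

E[P2] = 3.75 (similar calculation)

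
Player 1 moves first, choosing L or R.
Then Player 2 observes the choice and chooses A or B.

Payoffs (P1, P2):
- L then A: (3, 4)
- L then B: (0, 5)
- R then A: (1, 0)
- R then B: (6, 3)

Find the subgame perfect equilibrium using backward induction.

P1 plays R, P2 plays B after L and B after R; Payoff (6, 3)

Work:
Backward induction:
After L: P2 chooses B → P1 gets 0
After R: P2 chooses B → P1 gets 6
P1 chooses R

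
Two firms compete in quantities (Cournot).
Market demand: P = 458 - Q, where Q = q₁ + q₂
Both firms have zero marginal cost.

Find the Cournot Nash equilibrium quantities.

q₁* = q₂* = 152.67; P* = 152.67

Work:
Profit: π_i = P·q_i = (a - q_i - q_j)·q_i
FOC: ∂π_i/∂q_i = a - 2q_i - q_j = 0
Reaction function: q_i = (458 - q_j)/2
Symmetry: q* = 458/3 = 152.67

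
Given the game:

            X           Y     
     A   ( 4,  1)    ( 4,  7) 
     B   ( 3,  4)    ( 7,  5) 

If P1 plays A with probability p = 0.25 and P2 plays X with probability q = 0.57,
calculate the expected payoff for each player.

E[P1] = 4.54, E[P2] = 4.2175

Work:
E[P1] = p·q·π₁(A,X) + p·(1-q)·π₁(A,Y) + (1-p)·q·π₁(B,X) + (1-p)·(1-q)·π₁(B,Y)
= 0.25·0.57·4 + 0.25·0.43·4 + 0.75·0.57·3 + 0.75·0.43·7
= 4.54

E[P2] = 4.2175 (similar calculation)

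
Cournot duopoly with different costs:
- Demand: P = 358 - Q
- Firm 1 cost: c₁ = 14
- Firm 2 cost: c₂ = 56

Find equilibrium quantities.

q₁* = 128.67, q₂* = 86.67

Work:
Reaction: q₁ = (358 - 14 - q₂)/2
Reaction: q₂ = (358 - 56 - q₁)/2
Solve simultaneously:
q₁* = (358 - 2×14 + 56)/3 = 128.67
q₂* = (358 - 2×56 + 14)/3 = 86.67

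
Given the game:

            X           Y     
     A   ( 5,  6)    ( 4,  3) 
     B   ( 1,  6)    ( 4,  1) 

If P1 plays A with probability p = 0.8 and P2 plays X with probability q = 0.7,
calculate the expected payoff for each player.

E[P1] = 4.14, E[P2] = 4.98

Work:
E[P1] = p·q·π₁(A,X) + p·(1-q)·π₁(A,Y) + (1-p)·q·π₁(B,X) + (1-p)·(1-q)·π₁(B,Y)
= 0.8·0.7·5 + 0.8·0.3·4 + 0.2·0.7·1 + 0.2·0.3·4
= 4.14

E[P2] = 4.98 (similar calculation)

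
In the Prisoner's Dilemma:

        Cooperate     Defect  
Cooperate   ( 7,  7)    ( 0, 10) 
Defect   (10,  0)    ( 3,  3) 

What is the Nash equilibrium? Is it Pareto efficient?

(Defect, Defect) is NE; not Pareto efficient

Work:
Defect dominates Cooperate for both players:
If P2 cooperates: Defect (10) > Cooperate (7)
If P2 defects: Defect (3) > Cooperate (0)
NE: (Defect, Defect) with payoff (3, 3)
But (Cooperate, Cooperate) = (7, 7) Pareto dominates (3, 3)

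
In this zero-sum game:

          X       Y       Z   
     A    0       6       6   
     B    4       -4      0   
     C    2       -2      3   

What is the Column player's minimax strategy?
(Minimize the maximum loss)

Column should play X, value = 4

Work:
Column player minimizes Row's maximum payoff:
Column X: max payoff to Row = 4
Column Y: max payoff to Row = 6
Column Z: max payoff to Row = 6
Minimum is 4, achieved by column X.
Minimax strategy: X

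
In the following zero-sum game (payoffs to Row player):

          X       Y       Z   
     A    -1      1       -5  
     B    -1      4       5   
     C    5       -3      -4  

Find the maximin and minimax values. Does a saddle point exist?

Maximin = -1, Minimax = 4, Saddle: False

Work:
Row minimums: [-5, -1, -4] → maximin = -1
Column maximums: [5, 4, 5] → minimax = 4
No saddle point (maximin ≠ minimax). Mixed strategy needed.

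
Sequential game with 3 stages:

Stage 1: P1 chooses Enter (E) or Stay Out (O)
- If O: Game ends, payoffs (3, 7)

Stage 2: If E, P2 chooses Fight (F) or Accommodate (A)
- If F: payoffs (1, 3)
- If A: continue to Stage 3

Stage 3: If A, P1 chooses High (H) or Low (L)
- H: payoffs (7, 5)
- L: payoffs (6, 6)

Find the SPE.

SPE: (E, A, H); Outcome (7, 5)

Work:
Stage 3: P1 chooses H (7 vs 6)
Stage 2: P2: F->3, A->5 (anticipating H). Choose A
Stage 1: P1: O->3, E->7 (anticipating A, H). Choose E
SPE path: E -> A -> H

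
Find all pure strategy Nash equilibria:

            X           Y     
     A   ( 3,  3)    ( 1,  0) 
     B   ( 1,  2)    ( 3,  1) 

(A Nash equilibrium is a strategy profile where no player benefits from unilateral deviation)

Nash equilibrium: (A, X)

Work:
Best responses:
  P1 vs X: payoffs [3, 1] → best response A (payoff 3)
  P1 vs Y: payoffs [1, 3] → best response B (payoff 3)
  P2 vs A: payoffs [3, 0] → best response X (payoff 3)
  P2 vs B: payoffs [2, 1] → best response X (payoff 2)
Mutual best responses: (A,X) → Nash equilibria.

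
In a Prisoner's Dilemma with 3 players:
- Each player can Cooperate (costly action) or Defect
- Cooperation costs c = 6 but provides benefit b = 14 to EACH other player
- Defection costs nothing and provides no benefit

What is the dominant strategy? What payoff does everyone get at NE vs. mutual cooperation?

Dominant: Defect; NE payoff = 0; Coop payoff = 22

Work:
Defect dominates (saves cost c = 6, benefit to others is external)
NE: All defect → everyone gets 0
If all cooperate: each receives (2)×14 - 6 = 22
Social dilemma: 22 > 0 but NE gives 0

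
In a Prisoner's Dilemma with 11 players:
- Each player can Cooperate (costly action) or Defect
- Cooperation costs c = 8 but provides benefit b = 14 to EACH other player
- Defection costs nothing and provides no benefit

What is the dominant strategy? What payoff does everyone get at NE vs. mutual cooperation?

Dominant: Defect; NE payoff = 0; Coop payoff = 132

Work:
Defect dominates (saves cost c = 8, benefit to others is external)
NE: All defect → everyone gets 0
If all cooperate: each receives (10)×14 - 8 = 132
Social dilemma: 132 > 0 but NE gives 0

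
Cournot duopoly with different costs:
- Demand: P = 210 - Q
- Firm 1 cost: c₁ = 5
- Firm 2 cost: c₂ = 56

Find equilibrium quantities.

q₁* = 85.33, q₂* = 34.33

Work:
Reaction: q₁ = (210 - 5 - q₂)/2
Reaction: q₂ = (210 - 56 - q₁)/2
Solve simultaneously:
q₁* = (210 - 2×5 + 56)/3 = 85.33
q₂* = (210 - 2×56 + 5)/3 = 34.33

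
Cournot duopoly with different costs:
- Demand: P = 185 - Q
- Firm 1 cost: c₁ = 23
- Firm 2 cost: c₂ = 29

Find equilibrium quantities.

q₁* = 56.0, q₂* = 50.0

Work:
Reaction: q₁ = (185 - 23 - q₂)/2
Reaction: q₂ = (185 - 29 - q₁)/2
Solve simultaneously:
q₁* = (185 - 2×23 + 29)/3 = 56.0
q₂* = (185 - 2×29 + 23)/3 = 50.0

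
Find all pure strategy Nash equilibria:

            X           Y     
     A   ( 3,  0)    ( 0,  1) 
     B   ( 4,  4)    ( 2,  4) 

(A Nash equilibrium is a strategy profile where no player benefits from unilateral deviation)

Nash equilibrium: (B, X), (B, Y)

Work:
Best responses:
  P1 vs X: payoffs [3, 4] → best response B (payoff 4)
  P1 vs Y: payoffs [0, 2] → best response B (payoff 2)
  P2 vs A: payoffs [0, 1] → best response Y (payoff 1)
  P2 vs B: payoffs [4, 4] → best response X/Y (payoff 4)
Mutual best responses: (B,X), (B,Y) → Nash equilibria.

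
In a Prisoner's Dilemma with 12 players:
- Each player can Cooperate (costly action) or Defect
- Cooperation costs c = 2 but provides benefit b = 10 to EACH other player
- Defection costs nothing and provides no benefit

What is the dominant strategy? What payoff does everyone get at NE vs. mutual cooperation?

Dominant: Defect; NE payoff = 0; Coop payoff = 108

Work:
Defect dominates (saves cost c = 2, benefit to others is external)
NE: All defect → everyone gets 0
If all cooperate: each receives (11)×10 - 2 = 108
Social dilemma: 108 > 0 but NE gives 0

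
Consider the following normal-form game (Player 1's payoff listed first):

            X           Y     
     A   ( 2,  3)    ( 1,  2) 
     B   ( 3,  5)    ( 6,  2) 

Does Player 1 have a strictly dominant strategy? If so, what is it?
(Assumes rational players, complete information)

Yes, Player 1's strictly dominant strategy is B

Work:
A strategy strictly dominates another if it gives a strictly higher payoff against every opponent action. Compare each pair of P1's strategies column-by-column:
  A vs B: [2 vs 3, 1 vs 6] → A does not strictly dominate B (column X: 2 ≤ 3)
  B vs A: [3 vs 2, 6 vs 1] → B strictly dominates A
B strictly dominates every other strategy → strictly dominant.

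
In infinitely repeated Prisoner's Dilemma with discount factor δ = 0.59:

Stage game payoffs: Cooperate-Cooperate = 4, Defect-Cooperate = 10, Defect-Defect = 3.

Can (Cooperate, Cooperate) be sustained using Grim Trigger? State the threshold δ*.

δ* = 0.8571; since δ = 0.59 < 0.8571, cooperation cannot be sustained

Work:
For Grim Trigger:
Cooperate forever: 4/(1-δ)
Defect then punished: 10 + 3·δ/(1-δ)
Need: 4/(1-δ) ≥ 10 + 3·δ/(1-δ)
Solving: δ ≥ (T-R)/(T-P) = (10-4)/(10-3) = 0.8571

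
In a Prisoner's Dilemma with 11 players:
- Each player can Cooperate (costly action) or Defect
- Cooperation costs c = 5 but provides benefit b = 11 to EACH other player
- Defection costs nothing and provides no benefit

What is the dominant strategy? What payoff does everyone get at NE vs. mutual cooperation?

Dominant: Defect; NE payoff = 0; Coop payoff = 105

Work:
Defect dominates (saves cost c = 5, benefit to others is external)
NE: All defect → everyone gets 0
If all cooperate: each receives (10)×11 - 5 = 105
Social dilemma: 105 > 0 but NE gives 0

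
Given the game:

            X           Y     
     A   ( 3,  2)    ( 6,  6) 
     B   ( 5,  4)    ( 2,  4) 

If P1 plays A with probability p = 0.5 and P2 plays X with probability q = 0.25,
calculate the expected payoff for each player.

E[P1] = 4.0, E[P2] = 4.5

Work:
E[P1] = p·q·π₁(A,X) + p·(1-q)·π₁(A,Y) + (1-p)·q·π₁(B,X) + (1-p)·(1-q)·π₁(B,Y)
= 0.5·0.25·3 + 0.5·0.75·6 + 0.5·0.25·5 + 0.5·0.75·2
= 4.0

E[P2] = 4.5 (similar calculation)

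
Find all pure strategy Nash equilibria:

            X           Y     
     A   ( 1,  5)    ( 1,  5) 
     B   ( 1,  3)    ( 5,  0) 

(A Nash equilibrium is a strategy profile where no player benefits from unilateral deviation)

Nash equilibrium: (A, X), (B, X)

Work:
Best responses:
  P1 vs X: payoffs [1, 1] → best response A/B (payoff 1)
  P1 vs Y: payoffs [1, 5] → best response B (payoff 5)
  P2 vs A: payoffs [5, 5] → best response X/Y (payoff 5)
  P2 vs B: payoffs [3, 0] → best response X (payoff 3)
Mutual best responses: (A,X), (B,X) → Nash equilibria.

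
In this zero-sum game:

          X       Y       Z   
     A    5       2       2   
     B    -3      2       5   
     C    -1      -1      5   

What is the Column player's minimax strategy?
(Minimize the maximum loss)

Column should play Y, value = 2

Work:
Column player minimizes Row's maximum payoff:
Column X: max payoff to Row = 5
Column Y: max payoff to Row = 2
Column Z: max payoff to Row = 5
Minimum is 2, achieved by column Y.
Minimax strategy: Y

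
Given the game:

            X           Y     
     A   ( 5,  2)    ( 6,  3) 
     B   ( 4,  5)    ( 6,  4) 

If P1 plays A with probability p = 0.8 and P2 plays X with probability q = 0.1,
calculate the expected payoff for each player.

E[P1] = 5.88, E[P2] = 3.14

Work:
E[P1] = p·q·π₁(A,X) + p·(1-q)·π₁(A,Y) + (1-p)·q·π₁(B,X) + (1-p)·(1-q)·π₁(B,Y)
= 0.8·0.1·5 + 0.8·0.9·6 + 0.2·0.1·4 + 0.2·0.9·6
= 5.88

E[P2] = 3.14 (similar calculation)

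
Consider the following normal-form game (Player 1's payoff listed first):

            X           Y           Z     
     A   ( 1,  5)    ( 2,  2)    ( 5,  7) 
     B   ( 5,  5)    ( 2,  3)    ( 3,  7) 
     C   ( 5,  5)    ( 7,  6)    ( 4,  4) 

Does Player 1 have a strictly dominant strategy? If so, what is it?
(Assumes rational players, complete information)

No strictly dominant strategy exists for Player 1

Work:
A strategy strictly dominates another if it gives a strictly higher payoff against every opponent action. Compare each pair of P1's strategies column-by-column:
  A vs B: [1 vs 5, 2 vs 2, 5 vs 3] → A does not strictly dominate B (column X: 1 ≤ 5)
  A vs C: [1 vs 5, 2 vs 7, 5 vs 4] → A does not strictly dominate C (column X: 1 ≤ 5)
  B vs A: [5 vs 1, 2 vs 2, 3 vs 5] → B does not strictly dominate A (column Y: 2 ≤ 2)
  B vs C: [5 vs 5, 2 vs 7, 3 vs 4] → B does not strictly dominate C (column X: 5 ≤ 5)
  C vs A: [5 vs 1, 7 vs 2, 4 vs 5] → C does not strictly dominate A (column Z: 4 ≤ 5)
  C vs B: [5 vs 5, 7 vs 2, 4 vs 3] → C does not strictly dominate B (column X: 5 ≤ 5)
No single strategy strictly dominates all others → no strictly dominant strategy.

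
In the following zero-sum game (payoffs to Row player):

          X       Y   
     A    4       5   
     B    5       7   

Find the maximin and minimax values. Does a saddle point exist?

Maximin = 5, Minimax = 5, Saddle: True

Work:
Row minimums: [4, 5] → maximin = 5
Column maximums: [5, 7] → minimax = 5
Saddle point exists! Game value = 5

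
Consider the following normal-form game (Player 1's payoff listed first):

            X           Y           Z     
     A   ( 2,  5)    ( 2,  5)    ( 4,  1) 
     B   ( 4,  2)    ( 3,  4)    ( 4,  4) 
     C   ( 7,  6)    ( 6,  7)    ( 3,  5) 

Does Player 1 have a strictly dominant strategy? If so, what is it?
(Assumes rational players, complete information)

No strictly dominant strategy exists for Player 1

Work:
A strategy strictly dominates another if it gives a strictly higher payoff against every opponent action. Compare each pair of P1's strategies column-by-column:
  A vs B: [2 vs 4, 2 vs 3, 4 vs 4] → A does not strictly dominate B (column X: 2 ≤ 4)
  A vs C: [2 vs 7, 2 vs 6, 4 vs 3] → A does not strictly dominate C (column X: 2 ≤ 7)
  B vs A: [4 vs 2, 3 vs 2, 4 vs 4] → B does not strictly dominate A (column Z: 4 ≤ 4)
  B vs C: [4 vs 7, 3 vs 6, 4 vs 3] → B does not strictly dominate C (column X: 4 ≤ 7)
  C vs A: [7 vs 2, 6 vs 2, 3 vs 4] → C does not strictly dominate A (column Z: 3 ≤ 4)
  C vs B: [7 vs 4, 6 vs 3, 3 vs 4] → C does not strictly dominate B (column Z: 3 ≤ 4)
No single strategy strictly dominates all others → no strictly dominant strategy.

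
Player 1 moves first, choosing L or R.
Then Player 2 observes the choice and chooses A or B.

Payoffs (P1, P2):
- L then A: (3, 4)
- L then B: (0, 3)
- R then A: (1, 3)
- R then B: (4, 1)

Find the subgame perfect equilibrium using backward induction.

P1 plays L, P2 plays A after L and A after R; Payoff (3, 4)

Work:
Backward induction:
After L: P2 chooses A → P1 gets 3
After R: P2 chooses A → P1 gets 1
P1 chooses L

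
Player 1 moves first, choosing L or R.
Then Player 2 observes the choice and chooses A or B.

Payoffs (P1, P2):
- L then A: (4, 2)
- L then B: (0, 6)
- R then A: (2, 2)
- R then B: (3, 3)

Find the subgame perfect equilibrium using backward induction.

P1 plays R, P2 plays B after L and B after R; Payoff (3, 3)

Work:
Backward induction:
After L: P2 chooses B → P1 gets 0
After R: P2 chooses B → P1 gets 3
P1 chooses R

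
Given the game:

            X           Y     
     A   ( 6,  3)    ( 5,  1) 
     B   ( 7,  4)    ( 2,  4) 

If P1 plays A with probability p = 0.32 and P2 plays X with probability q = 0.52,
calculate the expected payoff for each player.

E[P1] = 4.8944, E[P2] = 3.3728

Work:
E[P1] = p·q·π₁(A,X) + p·(1-q)·π₁(A,Y) + (1-p)·q·π₁(B,X) + (1-p)·(1-q)·π₁(B,Y)
= 0.32·0.52·6 + 0.32·0.48·5 + 0.68·0.52·7 + 0.68·0.48·2
= 4.8944

E[P2] = 3.3728 (similar calculation)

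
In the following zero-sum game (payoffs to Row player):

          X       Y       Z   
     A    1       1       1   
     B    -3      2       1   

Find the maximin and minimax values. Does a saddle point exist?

Maximin = 1, Minimax = 1, Saddle: True

Work:
Row minimums: [1, -3] → maximin = 1
Column maximums: [1, 2, 1] → minimax = 1
Saddle point exists! Game value = 1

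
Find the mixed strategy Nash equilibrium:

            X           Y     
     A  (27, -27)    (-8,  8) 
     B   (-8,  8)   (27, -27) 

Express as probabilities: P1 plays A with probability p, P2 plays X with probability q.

p = 0.5, q = 0.5

Work:
Find probabilities that make opponent indifferent:
P2 chooses q to make P1 indifferent between A and B
P1 chooses p to make P2 indifferent between X and Y
Mixed NE: P1 plays (A: 0.5, B: 0.5), P2 plays (X: 0.5, Y: 0.5)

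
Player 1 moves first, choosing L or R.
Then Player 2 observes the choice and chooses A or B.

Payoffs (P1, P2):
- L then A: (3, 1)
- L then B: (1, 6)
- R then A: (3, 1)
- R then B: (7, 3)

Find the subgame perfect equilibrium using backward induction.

P1 plays R, P2 plays B after L and B after R; Payoff (7, 3)

Work:
Backward induction:
After L: P2 chooses B → P1 gets 1
After R: P2 chooses B → P1 gets 7
P1 chooses R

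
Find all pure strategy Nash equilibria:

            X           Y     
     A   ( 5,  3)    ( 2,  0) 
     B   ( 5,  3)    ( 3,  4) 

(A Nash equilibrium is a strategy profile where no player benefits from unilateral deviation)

Nash equilibrium: (A, X), (B, Y)

Work:
Best responses:
  P1 vs X: payoffs [5, 5] → best response A/B (payoff 5)
  P1 vs Y: payoffs [2, 3] → best response B (payoff 3)
  P2 vs A: payoffs [3, 0] → best response X (payoff 3)
  P2 vs B: payoffs [3, 4] → best response Y (payoff 4)
Mutual best responses: (A,X), (B,Y) → Nash equilibria.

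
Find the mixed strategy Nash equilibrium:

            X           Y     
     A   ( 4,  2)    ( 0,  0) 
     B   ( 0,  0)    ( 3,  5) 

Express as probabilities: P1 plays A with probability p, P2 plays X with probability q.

p = 0.7143, q = 0.4286

Work:
Find probabilities that make opponent indifferent:
P2 chooses q to make P1 indifferent between A and B
P1 chooses p to make P2 indifferent between X and Y
Mixed NE: P1 plays (A: 0.7143, B: 0.2857), P2 plays (X: 0.4286, Y: 0.5714)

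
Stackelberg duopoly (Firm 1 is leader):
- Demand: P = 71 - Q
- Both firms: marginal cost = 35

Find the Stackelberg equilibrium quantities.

q₁* (leader) = 18.0, q₂* (follower) = 9.0

Work:
Follower's reaction: q₂ = (a - c - q₁)/2
Leader substitutes: π₁ = q₁·(a - q₁ - (a-c-q₁)/2 - c)
FOC: q₁* = (71 - 35)/2 = 18.00
Then: q₂* = (71 - 35 - 18.0)/2 = 9.00
Leader has first-mover advantage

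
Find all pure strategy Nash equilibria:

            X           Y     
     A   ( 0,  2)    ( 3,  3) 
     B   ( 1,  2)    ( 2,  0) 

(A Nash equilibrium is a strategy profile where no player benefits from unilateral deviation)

Nash equilibrium: (A, Y), (B, X)

Work:
Best responses:
  P1 vs X: payoffs [0, 1] → best response B (payoff 1)
  P1 vs Y: payoffs [3, 2] → best response A (payoff 3)
  P2 vs A: payoffs [2, 3] → best response Y (payoff 3)
  P2 vs B: payoffs [2, 0] → best response X (payoff 2)
Mutual best responses: (A,Y), (B,X) → Nash equilibria.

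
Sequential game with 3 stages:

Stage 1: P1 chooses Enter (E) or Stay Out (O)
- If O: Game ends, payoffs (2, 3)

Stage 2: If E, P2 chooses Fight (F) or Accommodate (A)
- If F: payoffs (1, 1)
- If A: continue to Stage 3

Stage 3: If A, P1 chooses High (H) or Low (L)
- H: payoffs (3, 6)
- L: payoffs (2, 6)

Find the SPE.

SPE: (E, A, H); Outcome (3, 6)

Work:
Stage 3: P1 chooses H (3 vs 2)
Stage 2: P2: F->1, A->6 (anticipating H). Choose A
Stage 1: P1: O->2, E->3 (anticipating A, H). Choose E
SPE path: E -> A -> H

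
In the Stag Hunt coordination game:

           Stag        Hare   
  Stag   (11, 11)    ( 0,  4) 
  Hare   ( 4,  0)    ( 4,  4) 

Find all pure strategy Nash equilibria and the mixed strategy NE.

Pure NE: (Stag, Stag) and (Hare, Hare); Mixed NE: p = 0.3636, q = 0.3636

Work:
Check pure NE:
(Stag, Stag): (11, 11) - no unilateral deviation beneficial
(Hare, Hare): (4, 4) - no unilateral deviation beneficial
Mixed NE: P1 plays Stag with p = 0.3636, P2 plays Stag with q = 0.3636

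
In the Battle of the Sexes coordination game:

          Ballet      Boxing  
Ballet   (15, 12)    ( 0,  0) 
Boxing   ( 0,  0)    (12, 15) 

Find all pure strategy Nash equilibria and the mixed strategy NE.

Pure NE: (Ballet, Ballet) and (Boxing, Boxing); Mixed NE: p = 0.5556, q = 0.4444

Work:
Check pure NE:
(Ballet, Ballet): (15, 12) - no unilateral deviation beneficial
(Boxing, Boxing): (12, 15) - no unilateral deviation beneficial
Mixed NE: P1 plays Ballet with p = 0.5556, P2 plays Ballet with q = 0.4444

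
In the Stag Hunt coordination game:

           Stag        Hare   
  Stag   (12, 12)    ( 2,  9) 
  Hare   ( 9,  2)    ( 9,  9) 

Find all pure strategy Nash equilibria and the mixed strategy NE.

Pure NE: (Stag, Stag) and (Hare, Hare); Mixed NE: p = 0.7, q = 0.7

Work:
Check pure NE:
(Stag, Stag): (12, 12) - no unilateral deviation beneficial
(Hare, Hare): (9, 9) - no unilateral deviation beneficial
Mixed NE: P1 plays Stag with p = 0.7, P2 plays Stag with q = 0.7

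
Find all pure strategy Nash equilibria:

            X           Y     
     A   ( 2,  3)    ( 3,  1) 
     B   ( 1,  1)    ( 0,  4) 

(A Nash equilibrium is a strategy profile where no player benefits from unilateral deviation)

Nash equilibrium: (A, X)

Work:
Best responses:
  P1 vs X: payoffs [2, 1] → best response A (payoff 2)
  P1 vs Y: payoffs [3, 0] → best response A (payoff 3)
  P2 vs A: payoffs [3, 1] → best response X (payoff 3)
  P2 vs B: payoffs [1, 4] → best response Y (payoff 4)
Mutual best responses: (A,X) → Nash equilibria.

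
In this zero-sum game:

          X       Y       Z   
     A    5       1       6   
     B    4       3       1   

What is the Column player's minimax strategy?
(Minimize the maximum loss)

Column should play Y, value = 3

Work:
Column player minimizes Row's maximum payoff:
Column X: max payoff to Row = 5
Column Y: max payoff to Row = 3
Column Z: max payoff to Row = 6
Minimum is 3, achieved by column Y.
Minimax strategy: Y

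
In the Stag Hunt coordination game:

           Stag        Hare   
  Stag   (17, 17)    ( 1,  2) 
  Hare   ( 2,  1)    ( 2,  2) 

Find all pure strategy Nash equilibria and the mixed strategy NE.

Pure NE: (Stag, Stag) and (Hare, Hare); Mixed NE: p = 0.0625, q = 0.0625

Work:
Check pure NE:
(Stag, Stag): (17, 17) - no unilateral deviation beneficial
(Hare, Hare): (2, 2) - no unilateral deviation beneficial
Mixed NE: P1 plays Stag with p = 0.0625, P2 plays Stag with q = 0.0625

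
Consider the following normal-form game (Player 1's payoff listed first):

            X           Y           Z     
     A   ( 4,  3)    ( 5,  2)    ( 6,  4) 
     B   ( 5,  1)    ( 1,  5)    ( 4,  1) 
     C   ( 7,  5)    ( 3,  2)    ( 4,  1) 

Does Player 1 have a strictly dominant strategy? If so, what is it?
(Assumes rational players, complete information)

No strictly dominant strategy exists for Player 1

Work:
A strategy strictly dominates another if it gives a strictly higher payoff against every opponent action. Compare each pair of P1's strategies column-by-column:
  A vs B: [4 vs 5, 5 vs 1, 6 vs 4] → A does not strictly dominate B (column X: 4 ≤ 5)
  A vs C: [4 vs 7, 5 vs 3, 6 vs 4] → A does not strictly dominate C (column X: 4 ≤ 7)
  B vs A: [5 vs 4, 1 vs 5, 4 vs 6] → B does not strictly dominate A (column Y: 1 ≤ 5)
  B vs C: [5 vs 7, 1 vs 3, 4 vs 4] → B does not strictly dominate C (column X: 5 ≤ 7)
  C vs A: [7 vs 4, 3 vs 5, 4 vs 6] → C does not strictly dominate A (column Y: 3 ≤ 5)
  C vs B: [7 vs 5, 3 vs 1, 4 vs 4] → C does not strictly dominate B (column Z: 4 ≤ 4)
No single strategy strictly dominates all others → no strictly dominant strategy.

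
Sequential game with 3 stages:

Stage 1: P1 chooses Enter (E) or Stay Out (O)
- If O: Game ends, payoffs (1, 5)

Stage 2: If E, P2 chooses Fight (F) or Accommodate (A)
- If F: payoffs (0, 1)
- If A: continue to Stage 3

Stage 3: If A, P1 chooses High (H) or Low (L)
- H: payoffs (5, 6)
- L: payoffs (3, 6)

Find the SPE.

SPE: (E, A, H); Outcome (5, 6)

Work:
Stage 3: P1 chooses H (5 vs 3)
Stage 2: P2: F->1, A->6 (anticipating H). Choose A
Stage 1: P1: O->1, E->5 (anticipating A, H). Choose E
SPE path: E -> A -> H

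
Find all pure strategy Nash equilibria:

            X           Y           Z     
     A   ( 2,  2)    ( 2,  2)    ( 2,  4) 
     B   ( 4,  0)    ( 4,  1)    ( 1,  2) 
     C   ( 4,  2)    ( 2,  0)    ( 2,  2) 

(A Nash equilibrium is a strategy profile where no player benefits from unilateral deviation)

Nash equilibrium: (A, Z), (C, X), (C, Z)

Work:
Best responses:
  P1 vs X: payoffs [2, 4, 4] → best response B/C (payoff 4)
  P1 vs Y: payoffs [2, 4, 2] → best response B (payoff 4)
  P1 vs Z: payoffs [2, 1, 2] → best response A/C (payoff 2)
  P2 vs A: payoffs [2, 2, 4] → best response Z (payoff 4)
  P2 vs B: payoffs [0, 1, 2] → best response Z (payoff 2)
  P2 vs C: payoffs [2, 0, 2] → best response X/Z (payoff 2)
Mutual best responses: (A,Z), (C,X), (C,Z) → Nash equilibria.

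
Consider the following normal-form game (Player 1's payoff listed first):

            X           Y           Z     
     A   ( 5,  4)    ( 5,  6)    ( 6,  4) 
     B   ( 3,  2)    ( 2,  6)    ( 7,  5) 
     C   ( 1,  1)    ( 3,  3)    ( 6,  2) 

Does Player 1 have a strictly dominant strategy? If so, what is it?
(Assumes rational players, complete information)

No strictly dominant strategy exists for Player 1

Work:
A strategy strictly dominates another if it gives a strictly higher payoff against every opponent action. Compare each pair of P1's strategies column-by-column:
  A vs B: [5 vs 3, 5 vs 2, 6 vs 7] → A does not strictly dominate B (column Z: 6 ≤ 7)
  A vs C: [5 vs 1, 5 vs 3, 6 vs 6] → A does not strictly dominate C (column Z: 6 ≤ 6)
  B vs A: [3 vs 5, 2 vs 5, 7 vs 6] → B does not strictly dominate A (column X: 3 ≤ 5)
  B vs C: [3 vs 1, 2 vs 3, 7 vs 6] → B does not strictly dominate C (column Y: 2 ≤ 3)
  C vs A: [1 vs 5, 3 vs 5, 6 vs 6] → C does not strictly dominate A (column X: 1 ≤ 5)
  C vs B: [1 vs 3, 3 vs 2, 6 vs 7] → C does not strictly dominate B (column X: 1 ≤ 3)
No single strategy strictly dominates all others → no strictly dominant strategy.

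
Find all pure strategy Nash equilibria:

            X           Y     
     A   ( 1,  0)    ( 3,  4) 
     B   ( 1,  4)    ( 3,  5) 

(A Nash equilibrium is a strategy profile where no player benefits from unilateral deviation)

Nash equilibrium: (A, Y), (B, Y)

Work:
Best responses:
  P1 vs X: payoffs [1, 1] → best response A/B (payoff 1)
  P1 vs Y: payoffs [3, 3] → best response A/B (payoff 3)
  P2 vs A: payoffs [0, 4] → best response Y (payoff 4)
  P2 vs B: payoffs [4, 5] → best response Y (payoff 5)
Mutual best responses: (A,Y), (B,Y) → Nash equilibria.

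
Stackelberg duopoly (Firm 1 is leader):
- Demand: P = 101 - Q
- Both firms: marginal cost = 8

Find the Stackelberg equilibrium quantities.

q₁* (leader) = 46.5, q₂* (follower) = 23.25

Work:
Follower's reaction: q₂ = (a - c - q₁)/2
Leader substitutes: π₁ = q₁·(a - q₁ - (a-c-q₁)/2 - c)
FOC: q₁* = (101 - 8)/2 = 46.50
Then: q₂* = (101 - 8 - 46.5)/2 = 23.25
Leader has first-mover advantage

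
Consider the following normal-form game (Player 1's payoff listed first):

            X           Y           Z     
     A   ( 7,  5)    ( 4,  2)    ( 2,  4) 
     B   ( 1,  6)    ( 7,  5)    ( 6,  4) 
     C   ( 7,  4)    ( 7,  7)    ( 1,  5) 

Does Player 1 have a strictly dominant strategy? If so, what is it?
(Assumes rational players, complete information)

No strictly dominant strategy exists for Player 1

Work:
A strategy strictly dominates another if it gives a strictly higher payoff against every opponent action. Compare each pair of P1's strategies column-by-column:
  A vs B: [7 vs 1, 4 vs 7, 2 vs 6] → A does not strictly dominate B (column Y: 4 ≤ 7)
  A vs C: [7 vs 7, 4 vs 7, 2 vs 1] → A does not strictly dominate C (column X: 7 ≤ 7)
  B vs A: [1 vs 7, 7 vs 4, 6 vs 2] → B does not strictly dominate A (column X: 1 ≤ 7)
  B vs C: [1 vs 7, 7 vs 7, 6 vs 1] → B does not strictly dominate C (column X: 1 ≤ 7)
  C vs A: [7 vs 7, 7 vs 4, 1 vs 2] → C does not strictly dominate A (column X: 7 ≤ 7)
  C vs B: [7 vs 1, 7 vs 7, 1 vs 6] → C does not strictly dominate B (column Y: 7 ≤ 7)
No single strategy strictly dominates all others → no strictly dominant strategy.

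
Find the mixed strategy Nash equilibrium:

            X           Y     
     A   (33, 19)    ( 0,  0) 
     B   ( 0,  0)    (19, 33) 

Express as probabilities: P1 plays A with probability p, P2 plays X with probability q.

p = 0.6346, q = 0.3654

Work:
Find probabilities that make opponent indifferent:
P2 chooses q to make P1 indifferent between A and B
P1 chooses p to make P2 indifferent between X and Y
Mixed NE: P1 plays (A: 0.6346, B: 0.3654), P2 plays (X: 0.3654, Y: 0.6346)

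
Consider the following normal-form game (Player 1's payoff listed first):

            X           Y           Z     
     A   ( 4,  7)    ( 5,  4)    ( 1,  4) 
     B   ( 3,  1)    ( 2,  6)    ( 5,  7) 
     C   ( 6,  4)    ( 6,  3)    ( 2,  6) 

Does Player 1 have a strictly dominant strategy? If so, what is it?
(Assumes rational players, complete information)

No strictly dominant strategy exists for Player 1

Work:
A strategy strictly dominates another if it gives a strictly higher payoff against every opponent action. Compare each pair of P1's strategies column-by-column:
  A vs B: [4 vs 3, 5 vs 2, 1 vs 5] → A does not strictly dominate B (column Z: 1 ≤ 5)
  A vs C: [4 vs 6, 5 vs 6, 1 vs 2] → A does not strictly dominate C (column X: 4 ≤ 6)
  B vs A: [3 vs 4, 2 vs 5, 5 vs 1] → B does not strictly dominate A (column X: 3 ≤ 4)
  B vs C: [3 vs 6, 2 vs 6, 5 vs 2] → B does not strictly dominate C (column X: 3 ≤ 6)
  C vs A: [6 vs 4, 6 vs 5, 2 vs 1] → C strictly dominates A
  C vs B: [6 vs 3, 6 vs 2, 2 vs 5] → C does not strictly dominate B (column Z: 2 ≤ 5)
No single strategy strictly dominates all others → no strictly dominant strategy.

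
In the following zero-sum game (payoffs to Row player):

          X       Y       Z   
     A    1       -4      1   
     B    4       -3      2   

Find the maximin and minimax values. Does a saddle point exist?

Maximin = -3, Minimax = -3, Saddle: True

Work:
Row minimums: [-4, -3] → maximin = -3
Column maximums: [4, -3, 2] → minimax = -3
Saddle point exists! Game value = -3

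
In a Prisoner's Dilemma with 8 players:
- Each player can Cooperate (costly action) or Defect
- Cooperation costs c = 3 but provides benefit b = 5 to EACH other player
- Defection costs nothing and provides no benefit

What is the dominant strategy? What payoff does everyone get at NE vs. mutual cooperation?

Dominant: Defect; NE payoff = 0; Coop payoff = 32

Work:
Defect dominates (saves cost c = 3, benefit to others is external)
NE: All defect → everyone gets 0
If all cooperate: each receives (7)×5 - 3 = 32
Social dilemma: 32 > 0 but NE gives 0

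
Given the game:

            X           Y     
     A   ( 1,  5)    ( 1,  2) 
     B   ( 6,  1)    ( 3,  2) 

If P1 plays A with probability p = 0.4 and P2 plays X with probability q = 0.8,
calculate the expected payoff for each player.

E[P1] = 3.64, E[P2] = 2.48

Work:
E[P1] = p·q·π₁(A,X) + p·(1-q)·π₁(A,Y) + (1-p)·q·π₁(B,X) + (1-p)·(1-q)·π₁(B,Y)
= 0.4·0.8·1 + 0.4·0.2·1 + 0.6·0.8·6 + 0.6·0.2·3
= 3.64

E[P2] = 2.48 (similar calculation)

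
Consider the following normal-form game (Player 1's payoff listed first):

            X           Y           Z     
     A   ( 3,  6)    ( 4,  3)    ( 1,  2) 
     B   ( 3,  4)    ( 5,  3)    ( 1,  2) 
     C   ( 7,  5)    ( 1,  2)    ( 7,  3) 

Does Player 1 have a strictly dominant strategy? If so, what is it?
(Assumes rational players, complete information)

No strictly dominant strategy exists for Player 1

Work:
A strategy strictly dominates another if it gives a strictly higher payoff against every opponent action. Compare each pair of P1's strategies column-by-column:
  A vs B: [3 vs 3, 4 vs 5, 1 vs 1] → A does not strictly dominate B (column X: 3 ≤ 3)
  A vs C: [3 vs 7, 4 vs 1, 1 vs 7] → A does not strictly dominate C (column X: 3 ≤ 7)
  B vs A: [3 vs 3, 5 vs 4, 1 vs 1] → B does not strictly dominate A (column X: 3 ≤ 3)
  B vs C: [3 vs 7, 5 vs 1, 1 vs 7] → B does not strictly dominate C (column X: 3 ≤ 7)
  C vs A: [7 vs 3, 1 vs 4, 7 vs 1] → C does not strictly dominate A (column Y: 1 ≤ 4)
  C vs B: [7 vs 3, 1 vs 5, 7 vs 1] → C does not strictly dominate B (column Y: 1 ≤ 5)
No single strategy strictly dominates all others → no strictly dominant strategy.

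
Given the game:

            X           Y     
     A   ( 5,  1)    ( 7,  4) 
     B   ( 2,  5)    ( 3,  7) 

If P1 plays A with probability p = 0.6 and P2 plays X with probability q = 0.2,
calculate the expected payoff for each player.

E[P1] = 5.08, E[P2] = 4.68

Work:
E[P1] = p·q·π₁(A,X) + p·(1-q)·π₁(A,Y) + (1-p)·q·π₁(B,X) + (1-p)·(1-q)·π₁(B,Y)
= 0.6·0.2·5 + 0.6·0.8·7 + 0.4·0.2·2 + 0.4·0.8·3
= 5.08

E[P2] = 4.68 (similar calculation)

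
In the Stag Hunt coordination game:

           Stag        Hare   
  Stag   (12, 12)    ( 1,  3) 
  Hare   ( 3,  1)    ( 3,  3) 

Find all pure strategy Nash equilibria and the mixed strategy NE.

Pure NE: (Stag, Stag) and (Hare, Hare); Mixed NE: p = 0.1818, q = 0.1818

Work:
Check pure NE:
(Stag, Stag): (12, 12) - no unilateral deviation beneficial
(Hare, Hare): (3, 3) - no unilateral deviation beneficial
Mixed NE: P1 plays Stag with p = 0.1818, P2 plays Stag with q = 0.1818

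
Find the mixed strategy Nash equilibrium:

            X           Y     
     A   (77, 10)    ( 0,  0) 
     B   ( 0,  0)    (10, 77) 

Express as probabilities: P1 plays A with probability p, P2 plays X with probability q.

p = 0.8851, q = 0.1149

Work:
Find probabilities that make opponent indifferent:
P2 chooses q to make P1 indifferent between A and B
P1 chooses p to make P2 indifferent between X and Y
Mixed NE: P1 plays (A: 0.8851, B: 0.1149), P2 plays (X: 0.1149, Y: 0.8851)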